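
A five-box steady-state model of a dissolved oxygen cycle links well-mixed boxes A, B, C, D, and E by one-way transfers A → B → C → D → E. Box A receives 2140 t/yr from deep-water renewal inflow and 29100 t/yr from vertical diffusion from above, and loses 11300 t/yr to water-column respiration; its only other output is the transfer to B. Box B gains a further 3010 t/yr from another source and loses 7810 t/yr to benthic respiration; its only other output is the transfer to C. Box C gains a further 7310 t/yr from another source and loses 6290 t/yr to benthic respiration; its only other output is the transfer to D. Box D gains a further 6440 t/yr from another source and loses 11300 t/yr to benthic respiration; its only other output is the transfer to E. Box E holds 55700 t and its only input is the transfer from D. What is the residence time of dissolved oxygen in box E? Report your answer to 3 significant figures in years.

Box A: F(A→B) = (2140 + 29100) − 11300 = 19940 t/yr.
Box B: F(B→C) = (19940 + 3010) − 7810 = 15140 t/yr.
Box C: F(C→D) = (15140 + 7310) − 6290 = 16160 t/yr.
Box D: F(D→E) = (16160 + 6440) − 11300 = 11300 t/yr.
Box E throughput = its input = 11300 t/yr; τ = 55700 / 11300 = 4.929 yr.

4.93 yr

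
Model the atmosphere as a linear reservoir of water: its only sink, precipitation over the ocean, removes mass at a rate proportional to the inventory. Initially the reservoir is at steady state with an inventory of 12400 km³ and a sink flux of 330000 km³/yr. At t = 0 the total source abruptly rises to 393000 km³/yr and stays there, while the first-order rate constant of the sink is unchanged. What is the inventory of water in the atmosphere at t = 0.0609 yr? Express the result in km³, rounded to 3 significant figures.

The sink rate constant is k = F₀/M₀ = 330000/12400 = 26.61 yr⁻¹.
Solving dM/dt = F₁ − kM with M(0) = M₀ gives M(t) = F₁/k + (M₀ − F₁/k)·e^(−kt).
F₁/k = 393000/26.61 = 14767 km³; kt = 26.61 × 0.0609 = 1.621, e^(−kt) = 0.1978.
M(0.0609) = 14767 + (12400 − 14767) × 0.1978 = 14767 − 468.1 = 14299 km³.

14300 km³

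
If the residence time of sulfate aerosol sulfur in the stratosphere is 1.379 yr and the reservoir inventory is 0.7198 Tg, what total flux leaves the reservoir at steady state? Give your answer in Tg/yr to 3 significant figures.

0.522 Tg/yr

F = M / τ = 0.7198 / 1.379 = 0.5220 Tg/yr.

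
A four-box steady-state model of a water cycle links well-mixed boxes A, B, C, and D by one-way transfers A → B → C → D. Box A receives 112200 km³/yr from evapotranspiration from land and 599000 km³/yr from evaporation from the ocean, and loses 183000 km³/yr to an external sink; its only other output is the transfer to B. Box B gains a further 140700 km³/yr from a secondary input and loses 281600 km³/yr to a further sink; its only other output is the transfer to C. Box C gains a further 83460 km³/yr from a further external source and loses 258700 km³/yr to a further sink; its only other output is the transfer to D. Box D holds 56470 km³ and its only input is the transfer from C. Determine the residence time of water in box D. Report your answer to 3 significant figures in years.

Box A: F(A→B) = (112200 + 599000) − 183000 = 528200 km³/yr.
Box B: F(B→C) = (528200 + 140700) − 281600 = 387300 km³/yr.
Box C: F(C→D) = (387300 + 83460) − 258700 = 212060 km³/yr.
Box D throughput = its input = 212060 km³/yr; τ = 56470 / 212060 = 0.2663 yr.

0.266 yr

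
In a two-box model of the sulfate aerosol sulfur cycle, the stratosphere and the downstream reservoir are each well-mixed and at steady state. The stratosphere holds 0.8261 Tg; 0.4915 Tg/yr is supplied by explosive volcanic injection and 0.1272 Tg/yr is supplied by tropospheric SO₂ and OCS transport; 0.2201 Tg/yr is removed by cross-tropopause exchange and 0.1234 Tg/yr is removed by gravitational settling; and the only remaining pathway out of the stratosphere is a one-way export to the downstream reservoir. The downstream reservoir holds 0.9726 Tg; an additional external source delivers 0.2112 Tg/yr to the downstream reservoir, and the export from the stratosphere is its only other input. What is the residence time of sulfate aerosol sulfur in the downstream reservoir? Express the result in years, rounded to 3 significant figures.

Balance the stratosphere: ΣF_in = 0.4915 + 0.1272 = 0.61870 Tg/yr.
Export to the downstream reservoir = ΣF_in − (0.2201 + 0.1234) = 0.27520 Tg/yr.
Total input to the downstream reservoir = 0.27520 + 0.2112 = 0.48640 Tg/yr; at steady state this equals its total output.
τ = M / F = 0.9726 / 0.48640 = 2.000 yr.

2.00 yr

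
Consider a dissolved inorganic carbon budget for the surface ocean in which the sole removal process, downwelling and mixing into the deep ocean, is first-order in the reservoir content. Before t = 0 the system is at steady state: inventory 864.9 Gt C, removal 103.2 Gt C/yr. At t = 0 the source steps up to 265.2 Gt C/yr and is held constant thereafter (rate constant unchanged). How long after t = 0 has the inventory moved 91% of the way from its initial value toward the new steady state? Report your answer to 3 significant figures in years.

20.2 yr

τ = M₀/F₀ = 864.9/103.2 = 8.381 yr.
The remaining gap fraction is e^(−t/τ); 91% covered ⇒ e^(−t/τ) = 0.0900.
t = −τ ln(0.0900) = 8.381 × 2.408 = 20.18 yr.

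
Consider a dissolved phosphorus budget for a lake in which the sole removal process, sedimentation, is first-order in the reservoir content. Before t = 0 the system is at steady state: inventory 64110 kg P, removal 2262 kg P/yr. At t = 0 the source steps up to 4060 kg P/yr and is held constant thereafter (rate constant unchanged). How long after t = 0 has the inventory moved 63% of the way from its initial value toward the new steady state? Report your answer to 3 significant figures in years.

τ = M₀/F₀ = 64110/2262 = 28.34 yr.
The remaining gap fraction is e^(−t/τ); 63% covered ⇒ e^(−t/τ) = 0.370.
t = −τ ln(0.370) = 28.34 × 0.9943 = 28.18 yr.

28.2 yr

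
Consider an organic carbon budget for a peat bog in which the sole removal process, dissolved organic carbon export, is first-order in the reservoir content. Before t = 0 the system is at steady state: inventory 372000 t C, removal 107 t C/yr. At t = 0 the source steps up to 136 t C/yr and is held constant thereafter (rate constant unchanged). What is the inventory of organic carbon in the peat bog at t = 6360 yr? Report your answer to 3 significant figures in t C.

The sink rate constant is k = F₀/M₀ = 107/372000 = 0.0002876 yr⁻¹.
Solving dM/dt = F₁ − kM with M(0) = M₀ gives M(t) = F₁/k + (M₀ − F₁/k)·e^(−kt).
F₁/k = 136/0.0002876 = 472820 t C; kt = 0.0002876 × 6360 = 1.829, e^(−kt) = 0.1605.
M(6360) = 472820 + (372000 − 472820) × 0.1605 = 472820 − 16180 = 456640 t C.

457000 t C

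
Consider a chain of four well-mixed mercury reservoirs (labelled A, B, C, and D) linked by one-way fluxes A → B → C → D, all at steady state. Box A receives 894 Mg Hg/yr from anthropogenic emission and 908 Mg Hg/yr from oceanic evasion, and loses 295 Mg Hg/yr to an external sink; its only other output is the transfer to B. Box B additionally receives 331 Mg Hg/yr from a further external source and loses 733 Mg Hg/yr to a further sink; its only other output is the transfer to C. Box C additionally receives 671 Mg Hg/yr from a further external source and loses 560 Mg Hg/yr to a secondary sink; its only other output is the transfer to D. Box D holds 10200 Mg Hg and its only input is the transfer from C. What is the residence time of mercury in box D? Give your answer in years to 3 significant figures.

8.39 yr

Box A: F(A→B) = (894 + 908) − 295 = 1507.0 Mg Hg/yr.
Box B: F(B→C) = (1507.0 + 331) − 733 = 1105.0 Mg Hg/yr.
Box C: F(C→D) = (1105.0 + 671) − 560 = 1216.0 Mg Hg/yr.
Box D throughput = its input = 1216.0 Mg Hg/yr; τ = 10200 / 1216.0 = 8.388 yr.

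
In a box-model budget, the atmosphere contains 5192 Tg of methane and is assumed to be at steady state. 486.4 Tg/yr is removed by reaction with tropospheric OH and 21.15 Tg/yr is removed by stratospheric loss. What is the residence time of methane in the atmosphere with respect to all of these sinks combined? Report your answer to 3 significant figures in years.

Total removal flux = 486.4 + 21.15 = 507.55 Tg/yr.
τ = M / ΣF_out = 5192 / 507.55 = 10.23 yr.

10.2 yr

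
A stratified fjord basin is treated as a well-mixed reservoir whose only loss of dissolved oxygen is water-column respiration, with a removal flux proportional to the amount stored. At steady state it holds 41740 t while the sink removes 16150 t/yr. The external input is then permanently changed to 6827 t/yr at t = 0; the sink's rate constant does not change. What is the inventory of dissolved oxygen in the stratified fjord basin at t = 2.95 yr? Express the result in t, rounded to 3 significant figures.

Residence time τ = M₀/F₀ = 2.585 yr. The eventual steady state is M_∞ = M₀·(F₁/F₀) = 41740 × 6827/16150 = 17645 t.
The anomaly ΔM(t) = M(t) − M_∞ decays as ΔM₀·e^(−t/τ) with ΔM₀ = 41740 − 17645 = 24100 t.
At t = 2.95 yr, e^(−t/τ) = e^(−1.141) = 0.3194, so ΔM = 7695 t and M = 17645 + 7695 = 25340 t.

25300 t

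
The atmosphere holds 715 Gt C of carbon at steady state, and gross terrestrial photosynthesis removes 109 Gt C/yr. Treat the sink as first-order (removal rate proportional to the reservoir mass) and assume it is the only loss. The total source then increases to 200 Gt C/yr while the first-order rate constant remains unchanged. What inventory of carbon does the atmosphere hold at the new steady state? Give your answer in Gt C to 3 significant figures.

Rate constant k = F/M = 109 / 715 = 0.1524 yr⁻¹.
At the new steady state, source = k·M_new ⇒ M_new = 200 / 0.1524 = 1312 Gt C.
(Equivalently M_new = M × F_new/F_old = 715 × 200/109.)

1310 Gt C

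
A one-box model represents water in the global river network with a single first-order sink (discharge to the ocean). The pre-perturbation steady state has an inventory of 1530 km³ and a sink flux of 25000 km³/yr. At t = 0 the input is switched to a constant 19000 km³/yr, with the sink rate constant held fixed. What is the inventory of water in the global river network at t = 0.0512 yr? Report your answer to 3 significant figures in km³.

1320 km³

Residence time τ = M₀/F₀ = 0.06120 yr. The eventual steady state is M_∞ = M₀·(F₁/F₀) = 1530 × 19000/25000 = 1162.8 km³.
The anomaly ΔM(t) = M(t) − M_∞ decays as ΔM₀·e^(−t/τ) with ΔM₀ = 1530 − 1162.8 = 367.2 km³.
At t = 0.0512 yr, e^(−t/τ) = e^(−0.8366) = 0.4332, so ΔM = 159.1 km³ and M = 1162.8 + 159.1 = 1321.9 km³.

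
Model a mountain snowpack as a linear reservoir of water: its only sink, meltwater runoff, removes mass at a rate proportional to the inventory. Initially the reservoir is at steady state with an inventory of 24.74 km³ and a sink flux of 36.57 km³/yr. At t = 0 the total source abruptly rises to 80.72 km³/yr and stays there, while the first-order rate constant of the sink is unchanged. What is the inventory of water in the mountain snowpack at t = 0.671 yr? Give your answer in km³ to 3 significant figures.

43.5 km³

Residence time τ = M₀/F₀ = 0.6765 yr. The eventual steady state is M_∞ = M₀·(F₁/F₀) = 24.74 × 80.72/36.57 = 54.608 km³.
The anomaly ΔM(t) = M(t) − M_∞ decays as ΔM₀·e^(−t/τ) with ΔM₀ = 24.74 − 54.608 = −29.87 km³.
At t = 0.671 yr, e^(−t/τ) = e^(−0.9919) = 0.3709, so ΔM = −11.08 km³ and M = 54.608 − 11.08 = 43.530 km³.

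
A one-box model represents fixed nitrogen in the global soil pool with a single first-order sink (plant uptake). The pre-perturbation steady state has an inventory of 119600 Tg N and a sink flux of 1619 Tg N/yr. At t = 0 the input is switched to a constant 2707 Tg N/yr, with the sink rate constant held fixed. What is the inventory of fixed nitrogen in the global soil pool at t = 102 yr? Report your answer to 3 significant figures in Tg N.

180000 Tg N

Residence time τ = M₀/F₀ = 73.87 yr. The eventual steady state is M_∞ = M₀·(F₁/F₀) = 119600 × 2707/1619 = 199970 Tg N.
The anomaly ΔM(t) = M(t) − M_∞ decays as ΔM₀·e^(−t/τ) with ΔM₀ = 119600 − 199970 = −80370 Tg N.
At t = 102 yr, e^(−t/τ) = e^(−1.381) = 0.2514, so ΔM = −20210 Tg N and M = 199970 − 20210 = 179770 Tg N.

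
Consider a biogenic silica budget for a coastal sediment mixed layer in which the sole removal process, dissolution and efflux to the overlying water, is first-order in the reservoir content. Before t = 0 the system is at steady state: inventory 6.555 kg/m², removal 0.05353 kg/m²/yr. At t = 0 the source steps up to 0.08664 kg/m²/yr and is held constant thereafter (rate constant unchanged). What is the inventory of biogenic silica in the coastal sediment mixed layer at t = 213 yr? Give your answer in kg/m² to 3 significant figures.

9.90 kg/m²

τ = M₀/F₀ = 6.555/0.05353 = 122.5 yr; rate constant k = 1/τ.
New steady state M_∞ = F₁/k = F₁·τ = 0.08664 × 122.5 = 10.609 kg/m².
M(t) = M_∞ + (M₀ − M_∞)·e^(−t/τ); t/τ = 213/122.5 = 1.739, so e^(−t/τ) = 0.1756.
M(t) = 10.609 − 4.054 × 0.1756 = 9.8974 kg/m².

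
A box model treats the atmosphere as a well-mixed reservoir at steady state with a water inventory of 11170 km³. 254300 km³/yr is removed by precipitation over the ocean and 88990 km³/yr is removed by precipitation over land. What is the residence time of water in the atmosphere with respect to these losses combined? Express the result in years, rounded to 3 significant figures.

Total removal = 254300 + 88990 = 343290 km³/yr.
τ = M / ΣF_out = 11170 / 343290 = 0.03254 yr.

0.0325 yr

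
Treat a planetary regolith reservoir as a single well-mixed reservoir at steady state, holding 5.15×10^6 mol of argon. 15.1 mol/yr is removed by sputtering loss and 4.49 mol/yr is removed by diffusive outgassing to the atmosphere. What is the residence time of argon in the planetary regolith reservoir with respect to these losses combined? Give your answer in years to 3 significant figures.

263000 yr

Total removal = 15.10 + 4.490 = 19.590 mol/yr.
τ = M / ΣF_out = 5.15×10^6 / 19.590 = 262900 yr.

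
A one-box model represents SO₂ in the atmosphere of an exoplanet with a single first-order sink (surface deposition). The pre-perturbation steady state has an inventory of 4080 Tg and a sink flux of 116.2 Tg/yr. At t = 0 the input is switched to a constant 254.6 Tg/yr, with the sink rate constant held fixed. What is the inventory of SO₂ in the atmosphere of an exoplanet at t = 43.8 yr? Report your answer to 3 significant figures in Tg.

The sink rate constant is k = F₀/M₀ = 116.2/4080 = 0.02848 yr⁻¹.
Solving dM/dt = F₁ − kM with M(0) = M₀ gives M(t) = F₁/k + (M₀ − F₁/k)·e^(−kt).
F₁/k = 254.6/0.02848 = 8939.5 Tg; kt = 0.02848 × 43.8 = 1.247, e^(−kt) = 0.2872.
M(43.8) = 8939.5 + (4080 − 8939.5) × 0.2872 = 8939.5 − 1396 = 7543.7 Tg.

7540 Tg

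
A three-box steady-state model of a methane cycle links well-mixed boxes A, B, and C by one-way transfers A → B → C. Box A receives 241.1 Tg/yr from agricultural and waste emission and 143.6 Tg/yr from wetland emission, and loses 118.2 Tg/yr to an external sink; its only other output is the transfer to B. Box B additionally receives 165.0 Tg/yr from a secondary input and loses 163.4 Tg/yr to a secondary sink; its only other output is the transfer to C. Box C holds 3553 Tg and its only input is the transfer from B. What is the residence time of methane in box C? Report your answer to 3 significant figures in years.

Box A: F(A→B) = (241.1 + 143.6) − 118.2 = 266.50 Tg/yr.
Box B: F(B→C) = (266.50 + 165.0) − 163.4 = 268.10 Tg/yr.
Box C throughput = its input = 268.10 Tg/yr; τ = 3553 / 268.10 = 13.25 yr.

13.3 yr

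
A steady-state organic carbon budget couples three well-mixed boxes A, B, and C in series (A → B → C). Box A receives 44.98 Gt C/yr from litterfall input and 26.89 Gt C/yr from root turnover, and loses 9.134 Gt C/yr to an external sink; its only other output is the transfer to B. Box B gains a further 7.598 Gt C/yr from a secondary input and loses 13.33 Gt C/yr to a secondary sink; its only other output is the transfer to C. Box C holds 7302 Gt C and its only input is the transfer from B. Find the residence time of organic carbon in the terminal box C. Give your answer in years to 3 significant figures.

128 yr

Box A: F(A→B) = (44.98 + 26.89) − 9.134 = 62.736 Gt C/yr.
Box B: F(B→C) = (62.736 + 7.598) − 13.33 = 57.004 Gt C/yr.
Box C throughput = its input = 57.004 Gt C/yr; τ = 7302 / 57.004 = 128.1 yr.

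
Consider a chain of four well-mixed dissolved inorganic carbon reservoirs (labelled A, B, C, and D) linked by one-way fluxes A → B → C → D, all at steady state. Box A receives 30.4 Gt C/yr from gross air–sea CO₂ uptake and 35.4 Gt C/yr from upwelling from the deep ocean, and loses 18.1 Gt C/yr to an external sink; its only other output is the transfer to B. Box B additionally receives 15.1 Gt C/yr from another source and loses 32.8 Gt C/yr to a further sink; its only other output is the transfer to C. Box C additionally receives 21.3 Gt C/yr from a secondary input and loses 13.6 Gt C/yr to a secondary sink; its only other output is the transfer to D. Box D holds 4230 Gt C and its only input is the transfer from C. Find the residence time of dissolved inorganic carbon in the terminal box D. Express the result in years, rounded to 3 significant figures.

112 yr

Box A: F(A→B) = (30.4 + 35.4) − 18.1 = 47.700 Gt C/yr.
Box B: F(B→C) = (47.700 + 15.1) − 32.8 = 30.000 Gt C/yr.
Box C: F(C→D) = (30.000 + 21.3) − 13.6 = 37.700 Gt C/yr.
Box D throughput = its input = 37.700 Gt C/yr; τ = 4230 / 37.700 = 112.2 yr.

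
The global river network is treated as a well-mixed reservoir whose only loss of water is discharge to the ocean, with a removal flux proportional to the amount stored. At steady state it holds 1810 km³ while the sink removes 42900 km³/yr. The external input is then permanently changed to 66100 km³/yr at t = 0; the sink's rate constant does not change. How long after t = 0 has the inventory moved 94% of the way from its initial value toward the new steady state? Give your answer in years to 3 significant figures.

0.119 yr

τ = M₀/F₀ = 1810/42900 = 0.04219 yr.
The remaining gap fraction is e^(−t/τ); 94% covered ⇒ e^(−t/τ) = 0.0600.
t = −τ ln(0.0600) = 0.04219 × 2.813 = 0.1187 yr.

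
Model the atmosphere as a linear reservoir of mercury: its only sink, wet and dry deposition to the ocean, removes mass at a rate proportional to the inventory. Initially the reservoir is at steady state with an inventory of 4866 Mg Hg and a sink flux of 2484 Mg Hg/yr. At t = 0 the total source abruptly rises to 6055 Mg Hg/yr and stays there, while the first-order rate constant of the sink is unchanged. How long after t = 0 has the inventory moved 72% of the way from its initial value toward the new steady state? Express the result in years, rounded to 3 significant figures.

2.49 yr

τ = M₀/F₀ = 4866/2484 = 1.959 yr.
The remaining gap fraction is e^(−t/τ); 72% covered ⇒ e^(−t/τ) = 0.280.
t = −τ ln(0.280) = 1.959 × 1.273 = 2.494 yr.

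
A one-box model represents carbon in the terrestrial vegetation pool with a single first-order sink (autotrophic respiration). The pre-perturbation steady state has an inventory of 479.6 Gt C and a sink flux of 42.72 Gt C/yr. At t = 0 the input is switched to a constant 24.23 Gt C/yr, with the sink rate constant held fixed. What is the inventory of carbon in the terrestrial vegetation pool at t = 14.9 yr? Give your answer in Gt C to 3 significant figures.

Residence time τ = M₀/F₀ = 11.23 yr. The eventual steady state is M_∞ = M₀·(F₁/F₀) = 479.6 × 24.23/42.72 = 272.02 Gt C.
The anomaly ΔM(t) = M(t) − M_∞ decays as ΔM₀·e^(−t/τ) with ΔM₀ = 479.6 − 272.02 = 207.6 Gt C.
At t = 14.9 yr, e^(−t/τ) = e^(−1.327) = 0.2652, so ΔM = 55.05 Gt C and M = 272.02 + 55.05 = 327.07 Gt C.

327 Gt C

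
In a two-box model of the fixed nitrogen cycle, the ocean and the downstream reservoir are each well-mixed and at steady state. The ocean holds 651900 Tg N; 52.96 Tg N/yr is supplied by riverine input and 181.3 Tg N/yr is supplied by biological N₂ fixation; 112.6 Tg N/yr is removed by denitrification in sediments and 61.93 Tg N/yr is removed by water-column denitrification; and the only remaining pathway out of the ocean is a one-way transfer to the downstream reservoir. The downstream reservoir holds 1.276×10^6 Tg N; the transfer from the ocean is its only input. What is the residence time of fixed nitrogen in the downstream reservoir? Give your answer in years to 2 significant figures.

Balance the ocean: ΣF_in = 52.96 + 181.3 = 234.26 Tg N/yr.
Transfer to the downstream reservoir = ΣF_in − (112.6 + 61.93) = 59.730 Tg N/yr.
At steady state the output of the downstream reservoir equals its input, 59.730 Tg N/yr.
τ = M / F = 1.276×10^6 / 59.730 = 21360 yr.

21000 yr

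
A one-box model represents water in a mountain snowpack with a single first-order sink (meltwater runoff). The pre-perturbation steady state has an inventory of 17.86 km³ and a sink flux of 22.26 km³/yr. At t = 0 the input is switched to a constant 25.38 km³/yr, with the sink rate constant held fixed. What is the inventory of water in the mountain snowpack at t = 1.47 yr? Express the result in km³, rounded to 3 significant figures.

20.0 km³

Residence time τ = M₀/F₀ = 0.8023 yr. The eventual steady state is M_∞ = M₀·(F₁/F₀) = 17.86 × 25.38/22.26 = 20.363 km³.
The anomaly ΔM(t) = M(t) − M_∞ decays as ΔM₀·e^(−t/τ) with ΔM₀ = 17.86 − 20.363 = −2.503 km³.
At t = 1.47 yr, e^(−t/τ) = e^(−1.832) = 0.1601, so ΔM = −0.4007 km³ and M = 20.363 − 0.4007 = 19.963 km³.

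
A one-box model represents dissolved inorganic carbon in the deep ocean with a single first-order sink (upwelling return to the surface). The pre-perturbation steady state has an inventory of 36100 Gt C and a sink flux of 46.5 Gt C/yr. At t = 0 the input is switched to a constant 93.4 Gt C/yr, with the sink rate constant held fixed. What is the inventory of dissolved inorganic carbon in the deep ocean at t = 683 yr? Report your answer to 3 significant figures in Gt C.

Residence time τ = M₀/F₀ = 776.3 yr. The eventual steady state is M_∞ = M₀·(F₁/F₀) = 36100 × 93.4/46.5 = 72511 Gt C.
The anomaly ΔM(t) = M(t) − M_∞ decays as ΔM₀·e^(−t/τ) with ΔM₀ = 36100 − 72511 = −36410 Gt C.
At t = 683 yr, e^(−t/τ) = e^(−0.8798) = 0.4149, so ΔM = −15110 Gt C and M = 72511 − 15110 = 57405 Gt C.

57400 Gt C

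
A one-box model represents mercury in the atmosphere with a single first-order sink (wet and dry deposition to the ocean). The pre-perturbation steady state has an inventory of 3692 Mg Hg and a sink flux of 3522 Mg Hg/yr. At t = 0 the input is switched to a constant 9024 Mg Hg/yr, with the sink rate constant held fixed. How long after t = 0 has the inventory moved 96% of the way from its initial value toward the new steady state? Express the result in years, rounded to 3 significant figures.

τ = M₀/F₀ = 3692/3522 = 1.048 yr.
The remaining gap fraction is e^(−t/τ); 96% covered ⇒ e^(−t/τ) = 0.0400.
t = −τ ln(0.0400) = 1.048 × 3.219 = 3.374 yr.

3.37 yr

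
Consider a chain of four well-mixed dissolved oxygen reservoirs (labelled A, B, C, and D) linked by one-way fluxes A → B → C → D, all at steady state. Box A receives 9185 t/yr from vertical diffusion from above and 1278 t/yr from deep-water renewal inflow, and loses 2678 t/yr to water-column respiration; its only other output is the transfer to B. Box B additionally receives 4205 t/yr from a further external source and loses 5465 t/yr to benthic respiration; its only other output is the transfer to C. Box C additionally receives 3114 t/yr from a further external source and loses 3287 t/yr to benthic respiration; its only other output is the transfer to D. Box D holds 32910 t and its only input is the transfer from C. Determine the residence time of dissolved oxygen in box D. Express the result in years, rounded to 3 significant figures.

5.18 yr

Box A: F(A→B) = (9185 + 1278) − 2678 = 7785.0 t/yr.
Box B: F(B→C) = (7785.0 + 4205) − 5465 = 6525.0 t/yr.
Box C: F(C→D) = (6525.0 + 3114) − 3287 = 6352.0 t/yr.
Box D throughput = its input = 6352.0 t/yr; τ = 32910 / 6352.0 = 5.181 yr.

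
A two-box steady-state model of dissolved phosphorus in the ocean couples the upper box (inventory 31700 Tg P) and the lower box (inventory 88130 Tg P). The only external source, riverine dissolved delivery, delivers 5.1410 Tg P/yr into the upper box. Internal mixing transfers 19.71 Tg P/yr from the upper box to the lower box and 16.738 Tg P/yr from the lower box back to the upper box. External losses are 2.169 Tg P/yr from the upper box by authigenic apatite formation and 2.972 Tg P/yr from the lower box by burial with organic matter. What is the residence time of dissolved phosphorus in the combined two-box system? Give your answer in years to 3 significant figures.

23300 yr

For the system as a whole, the A↔B exchange is internal and contributes nothing to the throughput; only the external sinks remove mass.
M_total = 31700 + 88130 = 119830 Tg P.
ΣF_external_out = 2.169 + 2.972 = 5.1410 Tg P/yr.
τ = M_total / ΣF_ext = 119830 / 5.1410 = 23310 yr.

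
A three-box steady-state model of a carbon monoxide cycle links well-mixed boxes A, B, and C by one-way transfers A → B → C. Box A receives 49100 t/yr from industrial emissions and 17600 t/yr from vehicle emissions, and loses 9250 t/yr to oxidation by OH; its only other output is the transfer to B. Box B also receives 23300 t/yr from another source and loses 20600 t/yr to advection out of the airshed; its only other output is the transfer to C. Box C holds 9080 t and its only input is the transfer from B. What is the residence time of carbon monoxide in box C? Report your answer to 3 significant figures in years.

Box A: F(A→B) = (49100 + 17600) − 9250 = 57450 t/yr.
Box B: F(B→C) = (57450 + 23300) − 20600 = 60150 t/yr.
Box C throughput = its input = 60150 t/yr; τ = 9080 / 60150 = 0.1510 yr.

0.151 yr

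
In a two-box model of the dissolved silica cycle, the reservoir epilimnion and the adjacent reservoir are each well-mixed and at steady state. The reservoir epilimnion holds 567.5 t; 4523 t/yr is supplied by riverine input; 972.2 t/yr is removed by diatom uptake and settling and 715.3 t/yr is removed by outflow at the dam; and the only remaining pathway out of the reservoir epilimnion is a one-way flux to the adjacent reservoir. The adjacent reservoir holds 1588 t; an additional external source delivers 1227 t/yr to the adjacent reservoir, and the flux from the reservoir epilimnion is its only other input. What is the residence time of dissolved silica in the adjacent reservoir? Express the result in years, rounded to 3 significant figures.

Balance the reservoir epilimnion: ΣF_in = 4523.0 t/yr.
Flux to the adjacent reservoir = ΣF_in − (972.2 + 715.3) = 2835.5 t/yr.
Total input to the adjacent reservoir = 2835.5 + 1227 = 4062.5 t/yr; at steady state this equals its total output.
τ = M / F = 1588 / 4062.5 = 0.3909 yr.

0.391 yr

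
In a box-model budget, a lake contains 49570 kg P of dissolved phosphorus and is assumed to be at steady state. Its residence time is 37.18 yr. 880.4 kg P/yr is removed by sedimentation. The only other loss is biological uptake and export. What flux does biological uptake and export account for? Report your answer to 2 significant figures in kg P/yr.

Total removal F = M/τ = 49570 / 37.18 = 1333 kg P/yr.
Biological uptake and export = F − (880.4) = 1333 − 880.4 = 452.8 kg P/yr.

450 kg P/yr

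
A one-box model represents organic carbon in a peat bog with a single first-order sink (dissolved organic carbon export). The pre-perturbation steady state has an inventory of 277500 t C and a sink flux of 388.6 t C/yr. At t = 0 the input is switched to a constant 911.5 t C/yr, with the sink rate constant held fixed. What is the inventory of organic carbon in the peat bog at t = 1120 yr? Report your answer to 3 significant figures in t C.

τ = M₀/F₀ = 277500/388.6 = 714.1 yr; rate constant k = 1/τ.
New steady state M_∞ = F₁/k = F₁·τ = 911.5 × 714.1 = 650900 t C.
M(t) = M_∞ + (M₀ − M_∞)·e^(−t/τ); t/τ = 1120/714.1 = 1.568, so e^(−t/τ) = 0.2084.
M(t) = 650900 − 373400 × 0.2084 = 573090 t C.

573000 t C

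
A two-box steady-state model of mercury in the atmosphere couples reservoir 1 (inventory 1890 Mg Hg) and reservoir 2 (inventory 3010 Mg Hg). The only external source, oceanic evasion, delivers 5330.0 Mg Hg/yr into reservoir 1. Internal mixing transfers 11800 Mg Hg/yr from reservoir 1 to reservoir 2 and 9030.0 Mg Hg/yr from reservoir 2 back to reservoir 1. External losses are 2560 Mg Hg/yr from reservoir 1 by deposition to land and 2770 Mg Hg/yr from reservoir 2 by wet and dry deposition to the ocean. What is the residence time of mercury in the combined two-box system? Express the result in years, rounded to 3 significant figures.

0.919 yr

For the system as a whole, the A↔B exchange is internal and contributes nothing to the throughput; only the external sinks remove mass.
M_total = 1890 + 3010 = 4900.0 Mg Hg.
ΣF_external_out = 2560 + 2770 = 5330.0 Mg Hg/yr.
τ = M_total / ΣF_ext = 4900.0 / 5330.0 = 0.9193 yr.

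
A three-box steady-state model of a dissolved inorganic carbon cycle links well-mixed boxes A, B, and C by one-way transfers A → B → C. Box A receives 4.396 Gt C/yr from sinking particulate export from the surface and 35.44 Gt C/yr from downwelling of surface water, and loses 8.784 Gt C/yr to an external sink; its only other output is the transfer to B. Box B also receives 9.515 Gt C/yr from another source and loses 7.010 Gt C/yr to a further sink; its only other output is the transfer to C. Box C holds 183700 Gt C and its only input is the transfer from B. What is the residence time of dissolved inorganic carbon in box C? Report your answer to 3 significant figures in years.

Box A: F(A→B) = (4.396 + 35.44) − 8.784 = 31.052 Gt C/yr.
Box B: F(B→C) = (31.052 + 9.515) − 7.010 = 33.557 Gt C/yr.
Box C throughput = its input = 33.557 Gt C/yr; τ = 183700 / 33.557 = 5474 yr.

5470 yr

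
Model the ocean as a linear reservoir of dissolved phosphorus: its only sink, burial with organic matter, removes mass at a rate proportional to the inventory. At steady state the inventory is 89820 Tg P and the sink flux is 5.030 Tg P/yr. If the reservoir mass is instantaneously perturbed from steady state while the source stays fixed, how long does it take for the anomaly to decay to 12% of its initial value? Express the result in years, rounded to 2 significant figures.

38000 yr

For a linear reservoir the anomaly decays as exp(−t/τ) with τ = M/F = 89820/5.030 = 17860 yr.
exp(−t/τ) = 0.12 ⇒ t = −τ ln(0.12) = 17860 × 2.120 = 37860 yr.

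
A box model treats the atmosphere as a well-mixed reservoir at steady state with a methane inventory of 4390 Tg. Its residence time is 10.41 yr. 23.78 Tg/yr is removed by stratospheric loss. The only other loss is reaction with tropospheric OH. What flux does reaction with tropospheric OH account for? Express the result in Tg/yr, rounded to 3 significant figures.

398 Tg/yr

Total removal F = M/τ = 4390 / 10.41 = 421.7 Tg/yr.
Reaction with tropospheric OH = F − (23.78) = 421.7 − 23.78 = 397.9 Tg/yr.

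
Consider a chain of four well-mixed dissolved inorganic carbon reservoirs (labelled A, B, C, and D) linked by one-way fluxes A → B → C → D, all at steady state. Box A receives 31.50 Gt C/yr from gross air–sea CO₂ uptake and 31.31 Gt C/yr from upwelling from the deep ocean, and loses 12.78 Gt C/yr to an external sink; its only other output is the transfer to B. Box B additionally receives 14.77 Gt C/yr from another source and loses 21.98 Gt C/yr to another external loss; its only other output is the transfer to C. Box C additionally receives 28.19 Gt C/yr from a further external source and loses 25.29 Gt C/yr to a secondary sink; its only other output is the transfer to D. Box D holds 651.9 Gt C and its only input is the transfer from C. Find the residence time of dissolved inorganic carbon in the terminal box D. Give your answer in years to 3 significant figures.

Box A: F(A→B) = (31.50 + 31.31) − 12.78 = 50.030 Gt C/yr.
Box B: F(B→C) = (50.030 + 14.77) − 21.98 = 42.820 Gt C/yr.
Box C: F(C→D) = (42.820 + 28.19) − 25.29 = 45.720 Gt C/yr.
Box D throughput = its input = 45.720 Gt C/yr; τ = 651.9 / 45.720 = 14.26 yr.

14.3 yr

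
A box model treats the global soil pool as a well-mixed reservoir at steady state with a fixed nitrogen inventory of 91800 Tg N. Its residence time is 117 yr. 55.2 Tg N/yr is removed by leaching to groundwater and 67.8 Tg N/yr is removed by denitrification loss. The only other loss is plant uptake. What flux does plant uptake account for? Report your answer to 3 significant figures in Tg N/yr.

662 Tg N/yr

Total removal F = M/τ = 91800 / 117 = 784.6 Tg N/yr.
Plant uptake = F − (55.2 + 67.8) = 784.6 − 123.0 = 661.6 Tg N/yr.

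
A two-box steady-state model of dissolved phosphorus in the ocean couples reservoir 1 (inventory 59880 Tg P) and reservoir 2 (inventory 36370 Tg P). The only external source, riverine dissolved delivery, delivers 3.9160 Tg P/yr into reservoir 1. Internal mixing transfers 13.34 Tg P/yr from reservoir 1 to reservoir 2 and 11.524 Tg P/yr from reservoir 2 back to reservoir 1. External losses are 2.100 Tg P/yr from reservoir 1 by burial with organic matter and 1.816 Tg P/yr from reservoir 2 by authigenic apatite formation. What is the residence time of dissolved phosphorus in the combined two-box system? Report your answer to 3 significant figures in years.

For the system as a whole, the A↔B exchange is internal and contributes nothing to the throughput; only the external sinks remove mass.
M_total = 59880 + 36370 = 96250 Tg P.
ΣF_external_out = 2.100 + 1.816 = 3.9160 Tg P/yr.
τ = M_total / ΣF_ext = 96250 / 3.9160 = 24580 yr.

24600 yr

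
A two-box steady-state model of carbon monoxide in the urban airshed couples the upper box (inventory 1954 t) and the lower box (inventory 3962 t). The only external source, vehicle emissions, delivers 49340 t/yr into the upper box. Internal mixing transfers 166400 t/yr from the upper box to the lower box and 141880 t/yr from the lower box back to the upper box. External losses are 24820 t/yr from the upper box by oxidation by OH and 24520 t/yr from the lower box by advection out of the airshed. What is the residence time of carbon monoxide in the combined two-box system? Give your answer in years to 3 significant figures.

Treat the two boxes together as one reservoir: the mixing fluxes between them are internal recycling, so τ = ΣM / Σ(external losses).
M_total = 1954 + 3962 = 5916.0 t.
ΣF_external_out = 24820 + 24520 = 49340 t/yr.
τ = M_total / ΣF_ext = 5916.0 / 49340 = 0.1199 yr.

0.120 yr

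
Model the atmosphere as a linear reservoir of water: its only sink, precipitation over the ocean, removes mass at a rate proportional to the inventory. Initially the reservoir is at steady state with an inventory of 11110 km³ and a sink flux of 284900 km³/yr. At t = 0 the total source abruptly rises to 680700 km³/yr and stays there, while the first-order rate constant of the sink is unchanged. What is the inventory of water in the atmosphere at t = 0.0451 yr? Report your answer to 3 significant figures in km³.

21700 km³

τ = M₀/F₀ = 11110/284900 = 0.03900 yr; rate constant k = 1/τ.
New steady state M_∞ = F₁/k = F₁·τ = 680700 × 0.03900 = 26545 km³.
M(t) = M_∞ + (M₀ − M_∞)·e^(−t/τ); t/τ = 0.0451/0.03900 = 1.157, so e^(−t/τ) = 0.3146.
M(t) = 26545 − 15430 × 0.3146 = 21689 km³.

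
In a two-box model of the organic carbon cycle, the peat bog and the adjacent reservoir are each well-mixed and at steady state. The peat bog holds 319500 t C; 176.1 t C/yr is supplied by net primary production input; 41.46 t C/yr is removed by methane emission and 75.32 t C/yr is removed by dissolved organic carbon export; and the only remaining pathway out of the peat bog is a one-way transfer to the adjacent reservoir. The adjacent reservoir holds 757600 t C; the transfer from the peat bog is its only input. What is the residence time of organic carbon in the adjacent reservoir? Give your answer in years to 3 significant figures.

12800 yr

Balance the peat bog: ΣF_in = 176.10 t C/yr.
Transfer to the adjacent reservoir = ΣF_in − (41.46 + 75.32) = 59.320 t C/yr.
At steady state the output of the adjacent reservoir equals its input, 59.320 t C/yr.
τ = M / F = 757600 / 59.320 = 12770 yr.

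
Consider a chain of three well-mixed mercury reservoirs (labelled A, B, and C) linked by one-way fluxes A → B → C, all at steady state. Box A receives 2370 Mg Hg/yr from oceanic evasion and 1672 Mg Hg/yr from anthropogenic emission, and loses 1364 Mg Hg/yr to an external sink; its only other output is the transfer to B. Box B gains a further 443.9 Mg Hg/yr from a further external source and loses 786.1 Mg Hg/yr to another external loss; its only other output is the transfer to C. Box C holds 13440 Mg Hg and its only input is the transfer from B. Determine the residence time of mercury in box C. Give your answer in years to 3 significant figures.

5.75 yr

Box A: F(A→B) = (2370 + 1672) − 1364 = 2678.0 Mg Hg/yr.
Box B: F(B→C) = (2678.0 + 443.9) − 786.1 = 2335.8 Mg Hg/yr.
Box C throughput = its input = 2335.8 Mg Hg/yr; τ = 13440 / 2335.8 = 5.754 yr.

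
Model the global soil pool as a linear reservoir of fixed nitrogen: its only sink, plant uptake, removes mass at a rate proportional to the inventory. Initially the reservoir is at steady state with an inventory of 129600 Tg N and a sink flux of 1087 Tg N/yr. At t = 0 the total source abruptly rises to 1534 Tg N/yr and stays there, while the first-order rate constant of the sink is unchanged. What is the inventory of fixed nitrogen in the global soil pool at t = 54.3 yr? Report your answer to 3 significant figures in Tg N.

149000 Tg N

The sink rate constant is k = F₀/M₀ = 1087/129600 = 0.008387 yr⁻¹.
Solving dM/dt = F₁ − kM with M(0) = M₀ gives M(t) = F₁/k + (M₀ − F₁/k)·e^(−kt).
F₁/k = 1534/0.008387 = 182890 Tg N; kt = 0.008387 × 54.3 = 0.4554, e^(−kt) = 0.6342.
M(54.3) = 182890 + (129600 − 182890) × 0.6342 = 182890 − 33800 = 149100 Tg N.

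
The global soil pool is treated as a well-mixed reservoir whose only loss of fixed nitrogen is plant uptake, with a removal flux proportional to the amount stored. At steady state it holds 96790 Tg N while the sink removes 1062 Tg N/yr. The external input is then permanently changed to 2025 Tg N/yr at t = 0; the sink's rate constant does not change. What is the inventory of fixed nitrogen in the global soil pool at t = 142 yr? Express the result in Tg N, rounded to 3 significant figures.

Residence time τ = M₀/F₀ = 91.14 yr. The eventual steady state is M_∞ = M₀·(F₁/F₀) = 96790 × 2025/1062 = 184560 Tg N.
The anomaly ΔM(t) = M(t) − M_∞ decays as ΔM₀·e^(−t/τ) with ΔM₀ = 96790 − 184560 = −87770 Tg N.
At t = 142 yr, e^(−t/τ) = e^(−1.558) = 0.2105, so ΔM = −18480 Tg N and M = 184560 − 18480 = 166080 Tg N.

166000 Tg N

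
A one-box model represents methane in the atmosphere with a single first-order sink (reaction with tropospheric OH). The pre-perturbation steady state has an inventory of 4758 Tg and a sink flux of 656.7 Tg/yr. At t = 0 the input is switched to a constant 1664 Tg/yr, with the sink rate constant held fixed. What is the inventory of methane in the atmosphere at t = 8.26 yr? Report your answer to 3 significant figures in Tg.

9720 Tg

Residence time τ = M₀/F₀ = 7.245 yr. The eventual steady state is M_∞ = M₀·(F₁/F₀) = 4758 × 1664/656.7 = 12056 Tg.
The anomaly ΔM(t) = M(t) − M_∞ decays as ΔM₀·e^(−t/τ) with ΔM₀ = 4758 − 12056 = −7298 Tg.
At t = 8.26 yr, e^(−t/τ) = e^(−1.140) = 0.3198, so ΔM = −2334 Tg and M = 12056 − 2334 = 9722.2 Tg.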